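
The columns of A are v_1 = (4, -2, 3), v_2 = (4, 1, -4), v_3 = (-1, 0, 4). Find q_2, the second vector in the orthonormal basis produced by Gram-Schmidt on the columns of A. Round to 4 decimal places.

v_1 = (4, -2, 3); ‖v_1‖ = 5.3852, so q_1 = (0.7428, -0.3714, 0.5571).
q_1·v_2 = 0.7428·4 + (-0.3714)·1 + 0.5571·(-4) = 0.3714.
u_2 = v_2 − 0.3714·q_1 = (3.7241, 1.1379, -4.2069).
‖u_2‖ = 5.7325, so q_2 = (0.6496, 0.1985, -0.7339).

q_2 = (0.6496, 0.1985, -0.7339)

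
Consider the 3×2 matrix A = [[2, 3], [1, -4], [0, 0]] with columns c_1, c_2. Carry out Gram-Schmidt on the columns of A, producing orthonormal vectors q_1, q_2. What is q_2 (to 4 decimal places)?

c_1 = (2, 1, 0); ‖c_1‖ = 2.2361, so q_1 = (0.8944, 0.4472, 0.0000).
q_1·c_2 = 0.8944·3 + 0.4472·(-4) + 0.0000·0 = 0.8944.
u_2 = c_2 − 0.8944·q_1 = (2.2000, -4.4000, 0.0000).
‖u_2‖ = 4.9193, so q_2 = (0.4472, -0.8944, 0.0000).

q_2 = (0.4472, -0.8944, 0.0000)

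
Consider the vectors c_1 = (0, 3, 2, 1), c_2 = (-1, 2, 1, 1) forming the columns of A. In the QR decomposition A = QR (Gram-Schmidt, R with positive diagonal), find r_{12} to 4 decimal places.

r_{12} = 2.4054

e_1 = c_1/‖c_1‖ = (0, 3, 2, 1)/3.7417 = (0.0000, 0.8018, 0.5345, 0.2673).
r_{12} = e_1·c_2 = 2.4054.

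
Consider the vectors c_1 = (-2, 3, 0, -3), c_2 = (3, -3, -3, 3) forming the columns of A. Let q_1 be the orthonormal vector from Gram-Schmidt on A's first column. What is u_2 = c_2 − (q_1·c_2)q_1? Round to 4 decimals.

u_2 = (0.8182, 0.2727, -3.0000, -0.2727)

c_1 = (-2, 3, 0, -3); ‖c_1‖ = 4.6904, so q_1 = (-0.4264, 0.6396, 0.0000, -0.6396).
q_1·c_2 = (-0.4264)·3 + 0.6396·(-3) + 0.0000·(-3) + (-0.6396)·3 = -5.1168.
u_2 = c_2 + 5.1168·q_1 = (0.8182, 0.2727, -3.0000, -0.2727).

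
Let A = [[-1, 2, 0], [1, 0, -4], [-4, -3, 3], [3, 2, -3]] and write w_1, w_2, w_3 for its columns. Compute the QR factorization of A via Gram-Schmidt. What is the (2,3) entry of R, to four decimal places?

e_1 = w_1/‖w_1‖ = (-1, 1, -4, 3)/5.1962 = (-0.1925, 0.1925, -0.7698, 0.5774).
r_{12} = e_1·w_2 = 3.0792.
u_2 = w_2 − 3.0792·e_1 = (2.5926, -0.5926, -0.6296, 0.2222).
‖u_2‖ = 2.7420, so e_2 = (0.9455, -0.2161, -0.2296, 0.0810).
r_{23} = e_2·w_3 = -0.0675.

r_{23} = -0.0675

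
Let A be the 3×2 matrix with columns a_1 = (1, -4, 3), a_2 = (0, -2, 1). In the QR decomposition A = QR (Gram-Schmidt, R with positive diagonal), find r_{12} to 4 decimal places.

a_1 = (1, -4, 3); ‖a_1‖ = 5.0990, so e_1 = (0.1961, -0.7845, 0.5883).
r_{12} = e_1·a_2 = 2.1573.

r_{12} = 2.1573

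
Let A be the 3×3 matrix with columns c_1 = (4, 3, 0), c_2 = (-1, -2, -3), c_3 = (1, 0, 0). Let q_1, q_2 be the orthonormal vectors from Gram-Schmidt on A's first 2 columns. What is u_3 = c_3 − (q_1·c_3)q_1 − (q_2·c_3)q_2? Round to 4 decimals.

u_3 = (0.3240, -0.4320, 0.1800)

c_1 = (4, 3, 0); ‖c_1‖ = 5.0000, so q_1 = (0.8000, 0.6000, 0.0000).
q_1·c_2 = 0.8000·(-1) + 0.6000·(-2) + 0.0000·(-3) = -2.0000.
u_2 = c_2 + 2.0000·q_1 = (0.6000, -0.8000, -3.0000).
‖u_2‖ = 3.1623, so q_2 = (0.1897, -0.2530, -0.9487).
q_1·c_3 = 0.8000·1 + 0.6000·0 + 0.0000·0 = 0.8000; q_2·c_3 = 0.1897·1 + (-0.2530)·0 + (-0.9487)·0 = 0.1897.
u_3 = c_3 − 0.8000·q_1 − 0.1897·q_2 = (0.3240, -0.4320, 0.1800).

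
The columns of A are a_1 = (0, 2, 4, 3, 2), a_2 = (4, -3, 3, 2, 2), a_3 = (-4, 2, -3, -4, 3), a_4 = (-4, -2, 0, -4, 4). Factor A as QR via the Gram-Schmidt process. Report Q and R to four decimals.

Q = [[0.0000, 0.6836, -0.1773, -0.6248], [0.3482, -0.6784, -0.0360, -0.5663], [0.6963, 0.1812, -0.0928, 0.4849], [0.5222, 0.0932, -0.4365, -0.1528], [0.3482, 0.1761, 0.8764, -0.1744]], R = [[5.7446, 2.7852, -2.4371, -1.3926], [0.0000, 5.8517, -4.4794, -1.0461], [0.0000, 0.0000, 5.2911, 6.0329], [0.0000, 0.0000, 0.0000, 3.5456]]

a_1 = (0, 2, 4, 3, 2); ‖a_1‖ = 5.7446, so e_1 = (0.0000, 0.3482, 0.6963, 0.5222, 0.3482).
e_1·a_2 = 0.0000·4 + 0.3482·(-3) + 0.6963·3 + 0.5222·2 + 0.3482·2 = 2.7852.
u_2 = a_2 − 2.7852·e_1 = (4.0000, -3.9697, 1.0606, 0.5455, 1.0303).
‖u_2‖ = 5.8517, so e_2 = (0.6836, -0.6784, 0.1812, 0.0932, 0.1761).
e_1·a_3 = 0.0000·(-4) + 0.3482·2 + 0.6963·(-3) + 0.5222·(-4) + 0.3482·3 = -2.4371; e_2·a_3 = 0.6836·(-4) + (-0.6784)·2 + 0.1812·(-3) + 0.0932·(-4) + 0.1761·3 = -4.4794.
u_3 = a_3 + 2.4371·e_1 + 4.4794·e_2 = (-0.9381, -0.1903, -0.4912, -2.3097, 4.6372).
‖u_3‖ = 5.2911, so e_3 = (-0.1773, -0.0360, -0.0928, -0.4365, 0.8764).
e_1·a_4 = 0.0000·(-4) + 0.3482·(-2) + 0.6963·0 + 0.5222·(-4) + 0.3482·4 = -1.3926; e_2·a_4 = 0.6836·(-4) + (-0.6784)·(-2) + 0.1812·0 + 0.0932·(-4) + 0.1761·4 = -1.0461; e_3·a_4 = (-0.1773)·(-4) + (-0.0360)·(-2) + (-0.0928)·0 + (-0.4365)·(-4) + 0.8764·4 = 6.0329.
u_4 = a_4 + 1.3926·e_1 + 1.0461·e_2 − 6.0329·e_3 = (-2.2154, -2.0078, 1.7193, -0.5417, -0.6182).
‖u_4‖ = 3.5456, so e_4 = (-0.6248, -0.5663, 0.4849, -0.1528, -0.1744).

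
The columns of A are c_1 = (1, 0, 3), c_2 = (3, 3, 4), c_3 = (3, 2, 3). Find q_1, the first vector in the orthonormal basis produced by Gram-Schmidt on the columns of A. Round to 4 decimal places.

q_1 = (0.3162, 0.0000, 0.9487)

c_1 = (1, 0, 3); ‖c_1‖ = 3.1623, so q_1 = (0.3162, 0.0000, 0.9487).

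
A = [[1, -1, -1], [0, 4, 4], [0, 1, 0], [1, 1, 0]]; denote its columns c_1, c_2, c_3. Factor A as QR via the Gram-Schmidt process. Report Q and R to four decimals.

e_1 = c_1/‖c_1‖ = (1, 0, 0, 1)/1.4142 = (0.7071, 0.0000, 0.0000, 0.7071).
r_{12} = e_1·c_2 = 0.0000.
u_2 = c_2 + 0.0000·e_1 = (-1.0000, 4.0000, 1.0000, 1.0000).
‖u_2‖ = 4.3589, so e_2 = (-0.2294, 0.9177, 0.2294, 0.2294).
r_{13} = e_1·c_3 = -0.7071; r_{23} = e_2·c_3 = 3.9001.
u_3 = c_3 + 0.7071·e_1 − 3.9001·e_2 = (0.3947, 0.4211, -0.8947, -0.3947).
‖u_3‖ = 1.1355, so e_3 = (0.3476, 0.3708, -0.7879, -0.3476).

Q = [[0.7071, -0.2294, 0.3476], [0.0000, 0.9177, 0.3708], [0.0000, 0.2294, -0.7879], [0.7071, 0.2294, -0.3476]], R = [[1.4142, 0.0000, -0.7071], [0.0000, 4.3589, 3.9001], [0.0000, 0.0000, 1.1355]]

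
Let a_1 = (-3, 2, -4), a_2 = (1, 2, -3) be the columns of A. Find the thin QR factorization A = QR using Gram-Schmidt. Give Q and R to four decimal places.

a_1 = (-3, 2, -4); ‖a_1‖ = 5.3852, so q_1 = (-0.5571, 0.3714, -0.7428).
q_1·a_2 = (-0.5571)·1 + 0.3714·2 + (-0.7428)·(-3) = 2.4140.
u_2 = a_2 − 2.4140·q_1 = (2.3448, 1.1034, -1.2069).
‖u_2‖ = 2.8587, so q_2 = (0.8202, 0.3860, -0.4222).

Q = [[-0.5571, 0.8202], [0.3714, 0.3860], [-0.7428, -0.4222]], R = [[5.3852, 2.4140], [0.0000, 2.8587]]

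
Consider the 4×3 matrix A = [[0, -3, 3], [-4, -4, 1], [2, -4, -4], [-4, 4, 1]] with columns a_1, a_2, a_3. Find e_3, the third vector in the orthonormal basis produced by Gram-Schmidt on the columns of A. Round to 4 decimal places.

e_1 = a_1/‖a_1‖ = (0, -4, 2, -4)/6.0000 = (0.0000, -0.6667, 0.3333, -0.6667).
r_{12} = e_1·a_2 = -1.3333.
u_2 = a_2 + 1.3333·e_1 = (-3.0000, -4.8889, -3.5556, 3.1111).
‖u_2‖ = 7.4312, so e_2 = (-0.4037, -0.6579, -0.4785, 0.4187).
r_{13} = e_1·a_3 = -2.6667; r_{23} = e_2·a_3 = 0.4635.
u_3 = a_3 + 2.6667·e_1 − 0.4635·e_2 = (3.1871, -0.4728, -2.8893, -0.9718).
‖u_3‖ = 4.4355, so e_3 = (0.7185, -0.1066, -0.6514, -0.2191).

e_3 = (0.7185, -0.1066, -0.6514, -0.2191)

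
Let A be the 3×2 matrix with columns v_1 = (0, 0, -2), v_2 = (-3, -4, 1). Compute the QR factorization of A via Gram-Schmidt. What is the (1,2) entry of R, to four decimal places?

e_1 = v_1/‖v_1‖ = (0, 0, -2)/2.0000 = (0.0000, 0.0000, -1.0000).
r_{12} = e_1·v_2 = -1.0000.

r_{12} = -1.0000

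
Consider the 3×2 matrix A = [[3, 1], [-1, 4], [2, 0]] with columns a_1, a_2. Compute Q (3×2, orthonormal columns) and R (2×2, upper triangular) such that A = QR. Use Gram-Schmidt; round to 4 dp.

a_1 = (3, -1, 2); ‖a_1‖ = 3.7417, so e_1 = (0.8018, -0.2673, 0.5345).
e_1·a_2 = 0.8018·1 + (-0.2673)·4 + 0.5345·0 = -0.2673.
u_2 = a_2 + 0.2673·e_1 = (1.2143, 3.9286, 0.1429).
‖u_2‖ = 4.1144, so e_2 = (0.2951, 0.9548, 0.0347).

Q = [[0.8018, 0.2951], [-0.2673, 0.9548], [0.5345, 0.0347]], R = [[3.7417, -0.2673], [0.0000, 4.1144]]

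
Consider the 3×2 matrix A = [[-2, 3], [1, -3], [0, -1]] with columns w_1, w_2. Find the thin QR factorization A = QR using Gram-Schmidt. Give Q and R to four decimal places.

w_1 = (-2, 1, 0); ‖w_1‖ = 2.2361, so q_1 = (-0.8944, 0.4472, 0.0000).
q_1·w_2 = (-0.8944)·3 + 0.4472·(-3) + 0.0000·(-1) = -4.0249.
u_2 = w_2 + 4.0249·q_1 = (-0.6000, -1.2000, -1.0000).
‖u_2‖ = 1.6733, so q_2 = (-0.3586, -0.7171, -0.5976).

Q = [[-0.8944, -0.3586], [0.4472, -0.7171], [0.0000, -0.5976]], R = [[2.2361, -4.0249], [0.0000, 1.6733]]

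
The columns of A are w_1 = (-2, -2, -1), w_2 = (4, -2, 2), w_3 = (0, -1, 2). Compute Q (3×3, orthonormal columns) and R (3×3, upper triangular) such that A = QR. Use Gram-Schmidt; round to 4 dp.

w_1 = (-2, -2, -1); ‖w_1‖ = 3.0000, so q_1 = (-0.6667, -0.6667, -0.3333).
q_1·w_2 = (-0.6667)·4 + (-0.6667)·(-2) + (-0.3333)·2 = -2.0000.
u_2 = w_2 + 2.0000·q_1 = (2.6667, -3.3333, 1.3333).
‖u_2‖ = 4.4721, so q_2 = (0.5963, -0.7454, 0.2981).
q_1·w_3 = (-0.6667)·0 + (-0.6667)·(-1) + (-0.3333)·2 = 0.0000; q_2·w_3 = 0.5963·0 + (-0.7454)·(-1) + 0.2981·2 = 1.3416.
u_3 = w_3 + 0.0000·q_1 − 1.3416·q_2 = (-0.8000, 0.0000, 1.6000).
‖u_3‖ = 1.7889, so q_3 = (-0.4472, 0.0000, 0.8944).

Q = [[-0.6667, 0.5963, -0.4472], [-0.6667, -0.7454, 0.0000], [-0.3333, 0.2981, 0.8944]], R = [[3.0000, -2.0000, 0.0000], [0.0000, 4.4721, 1.3416], [0.0000, 0.0000, 1.7889]]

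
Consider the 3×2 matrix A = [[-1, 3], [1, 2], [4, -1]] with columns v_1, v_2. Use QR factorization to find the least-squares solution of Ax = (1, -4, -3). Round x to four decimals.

x = (-1.0925, -0.5330)

v_1 = (-1, 1, 4); ‖v_1‖ = 4.2426, so q_1 = (-0.2357, 0.2357, 0.9428).
q_1·v_2 = (-0.2357)·3 + 0.2357·2 + 0.9428·(-1) = -1.1785.
u_2 = v_2 + 1.1785·q_1 = (2.7222, 2.2778, 0.1111).
‖u_2‖ = 3.5512, so q_2 = (0.7666, 0.6414, 0.0313).
Qᵀb = (-4.0069, -1.8929).
Back-substitute: x_2 = -1.8929/3.5512 = -0.5330.
x_1 = (-4.0069 + 1.1785·(-0.5330))/4.2426 = -1.0925.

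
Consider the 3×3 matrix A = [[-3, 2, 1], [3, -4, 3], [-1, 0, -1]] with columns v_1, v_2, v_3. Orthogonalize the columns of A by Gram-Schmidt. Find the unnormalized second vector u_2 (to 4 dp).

v_1 = (-3, 3, -1); ‖v_1‖ = 4.3589, so q_1 = (-0.6882, 0.6882, -0.2294).
q_1·v_2 = (-0.6882)·2 + 0.6882·(-4) + (-0.2294)·0 = -4.1295.
u_2 = v_2 + 4.1295·q_1 = (-0.8421, -1.1579, -0.9474).

u_2 = (-0.8421, -1.1579, -0.9474)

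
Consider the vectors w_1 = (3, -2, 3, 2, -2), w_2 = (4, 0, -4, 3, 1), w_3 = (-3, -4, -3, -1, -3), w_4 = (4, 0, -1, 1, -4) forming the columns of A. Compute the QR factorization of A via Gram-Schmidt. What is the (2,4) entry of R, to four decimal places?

w_1 = (3, -2, 3, 2, -2); ‖w_1‖ = 5.4772, so e_1 = (0.5477, -0.3651, 0.5477, 0.3651, -0.3651).
e_1·w_2 = 0.5477·4 + (-0.3651)·0 + 0.5477·(-4) + 0.3651·3 + (-0.3651)·1 = 0.7303.
u_2 = w_2 − 0.7303·e_1 = (3.6000, 0.2667, -4.4000, 2.7333, 1.2667).
‖u_2‖ = 6.4395, so e_2 = (0.5591, 0.0414, -0.6833, 0.4245, 0.1967).
r_{24} = e_2·w_4 = 2.5571.

r_{24} = 2.5571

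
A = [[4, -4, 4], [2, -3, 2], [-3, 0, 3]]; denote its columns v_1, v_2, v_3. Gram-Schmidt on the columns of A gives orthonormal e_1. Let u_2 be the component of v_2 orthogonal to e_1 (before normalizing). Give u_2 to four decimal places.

u_2 = (-0.9655, -1.4828, -2.2759)

v_1 = (4, 2, -3); ‖v_1‖ = 5.3852, so e_1 = (0.7428, 0.3714, -0.5571).
e_1·v_2 = 0.7428·(-4) + 0.3714·(-3) + (-0.5571)·0 = -4.0853.
u_2 = v_2 + 4.0853·e_1 = (-0.9655, -1.4828, -2.2759).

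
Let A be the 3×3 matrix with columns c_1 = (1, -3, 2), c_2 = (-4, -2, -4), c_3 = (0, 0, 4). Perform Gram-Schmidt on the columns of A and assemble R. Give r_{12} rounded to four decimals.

r_{12} = -1.6036

q_1 = c_1/‖c_1‖ = (1, -3, 2)/3.7417 = (0.2673, -0.8018, 0.5345).
r_{12} = q_1·c_2 = -1.6036.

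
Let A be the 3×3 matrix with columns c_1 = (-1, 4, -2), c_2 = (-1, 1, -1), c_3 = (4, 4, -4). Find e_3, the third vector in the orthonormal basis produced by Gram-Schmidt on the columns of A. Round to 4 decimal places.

e_3 = (0.5345, -0.2673, -0.8018)

c_1 = (-1, 4, -2); ‖c_1‖ = 4.5826, so e_1 = (-0.2182, 0.8729, -0.4364).
e_1·c_2 = (-0.2182)·(-1) + 0.8729·1 + (-0.4364)·(-1) = 1.5275.
u_2 = c_2 − 1.5275·e_1 = (-0.6667, -0.3333, -0.3333).
‖u_2‖ = 0.8165, so e_2 = (-0.8165, -0.4082, -0.4082).
e_1·c_3 = (-0.2182)·4 + 0.8729·4 + (-0.4364)·(-4) = 4.3644; e_2·c_3 = (-0.8165)·4 + (-0.4082)·4 + (-0.4082)·(-4) = -3.2660.
u_3 = c_3 − 4.3644·e_1 + 3.2660·e_2 = (2.2857, -1.1429, -3.4286).
‖u_3‖ = 4.2762, so e_3 = (0.5345, -0.2673, -0.8018).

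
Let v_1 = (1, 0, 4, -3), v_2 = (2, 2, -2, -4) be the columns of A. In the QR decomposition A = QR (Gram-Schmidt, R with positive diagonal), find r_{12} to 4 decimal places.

r_{12} = 1.1767

e_1 = v_1/‖v_1‖ = (1, 0, 4, -3)/5.0990 = (0.1961, 0.0000, 0.7845, -0.5883).
r_{12} = e_1·v_2 = 1.1767.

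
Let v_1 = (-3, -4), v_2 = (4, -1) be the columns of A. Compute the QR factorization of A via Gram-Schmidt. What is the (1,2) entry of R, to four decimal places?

r_{12} = -1.6000

v_1 = (-3, -4); ‖v_1‖ = 5.0000, so e_1 = (-0.6000, -0.8000).
r_{12} = e_1·v_2 = -1.6000.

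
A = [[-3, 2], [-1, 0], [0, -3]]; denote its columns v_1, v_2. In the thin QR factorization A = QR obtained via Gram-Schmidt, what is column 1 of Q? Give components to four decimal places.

q_1 = (-0.9487, -0.3162, 0.0000)

v_1 = (-3, -1, 0); ‖v_1‖ = 3.1623, so q_1 = (-0.9487, -0.3162, 0.0000).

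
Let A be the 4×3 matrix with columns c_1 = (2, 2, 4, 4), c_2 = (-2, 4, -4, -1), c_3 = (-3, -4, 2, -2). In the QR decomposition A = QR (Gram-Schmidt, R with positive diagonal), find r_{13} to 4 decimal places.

r_{13} = -2.2136

q_1 = c_1/‖c_1‖ = (2, 2, 4, 4)/6.3246 = (0.3162, 0.3162, 0.6325, 0.6325).
r_{13} = q_1·c_3 = -2.2136.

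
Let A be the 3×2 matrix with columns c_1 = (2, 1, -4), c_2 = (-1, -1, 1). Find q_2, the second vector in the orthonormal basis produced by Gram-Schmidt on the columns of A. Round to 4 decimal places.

q_1 = c_1/‖c_1‖ = (2, 1, -4)/4.5826 = (0.4364, 0.2182, -0.8729).
r_{12} = q_1·c_2 = -1.5275.
u_2 = c_2 + 1.5275·q_1 = (-0.3333, -0.6667, -0.3333).
‖u_2‖ = 0.8165, so q_2 = (-0.4082, -0.8165, -0.4082).

q_2 = (-0.4082, -0.8165, -0.4082)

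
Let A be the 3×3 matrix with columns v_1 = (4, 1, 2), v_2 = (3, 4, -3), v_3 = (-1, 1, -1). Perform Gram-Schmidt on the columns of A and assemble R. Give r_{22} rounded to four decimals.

r_{22} = 5.4072

e_1 = v_1/‖v_1‖ = (4, 1, 2)/4.5826 = (0.8729, 0.2182, 0.4364).
r_{12} = e_1·v_2 = 2.1822.
u_2 = v_2 − 2.1822·e_1 = (1.0952, 3.5238, -3.9524).
r_{22} = ‖u_2‖ = 5.4072.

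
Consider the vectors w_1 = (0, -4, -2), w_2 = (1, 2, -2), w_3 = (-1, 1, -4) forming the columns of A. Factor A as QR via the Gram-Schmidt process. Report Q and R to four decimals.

e_1 = w_1/‖w_1‖ = (0, -4, -2)/4.4721 = (0.0000, -0.8944, -0.4472).
r_{12} = e_1·w_2 = -0.8944.
u_2 = w_2 + 0.8944·e_1 = (1.0000, 1.2000, -2.4000).
‖u_2‖ = 2.8636, so e_2 = (0.3492, 0.4191, -0.8381).
r_{13} = e_1·w_3 = 0.8944; r_{23} = e_2·w_3 = 3.4223.
u_3 = w_3 − 0.8944·e_1 − 3.4223·e_2 = (-2.1951, 0.3659, -0.7317).
‖u_3‖ = 2.3426, so e_3 = (-0.9370, 0.1562, -0.3123).

Q = [[0.0000, 0.3492, -0.9370], [-0.8944, 0.4191, 0.1562], [-0.4472, -0.8381, -0.3123]], R = [[4.4721, -0.8944, 0.8944], [0.0000, 2.8636, 3.4223], [0.0000, 0.0000, 2.3426]]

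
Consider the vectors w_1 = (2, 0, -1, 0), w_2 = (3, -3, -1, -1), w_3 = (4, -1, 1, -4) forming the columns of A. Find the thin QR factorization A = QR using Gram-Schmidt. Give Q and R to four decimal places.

Q = [[0.8944, 0.0626, 0.2477], [0.0000, -0.9393, 0.3364], [-0.4472, 0.1252, 0.4953], [0.0000, -0.3131, -0.7617]], R = [[2.2361, 3.1305, 3.1305], [0.0000, 3.1937, 2.5675], [0.0000, 0.0000, 4.1962]]

q_1 = w_1/‖w_1‖ = (2, 0, -1, 0)/2.2361 = (0.8944, 0.0000, -0.4472, 0.0000).
r_{12} = q_1·w_2 = 3.1305.
u_2 = w_2 − 3.1305·q_1 = (0.2000, -3.0000, 0.4000, -1.0000).
‖u_2‖ = 3.1937, so q_2 = (0.0626, -0.9393, 0.1252, -0.3131).
r_{13} = q_1·w_3 = 3.1305; r_{23} = q_2·w_3 = 2.5675.
u_3 = w_3 − 3.1305·q_1 − 2.5675·q_2 = (1.0392, 1.4118, 2.0784, -3.1961).
‖u_3‖ = 4.1962, so q_3 = (0.2477, 0.3364, 0.4953, -0.7617).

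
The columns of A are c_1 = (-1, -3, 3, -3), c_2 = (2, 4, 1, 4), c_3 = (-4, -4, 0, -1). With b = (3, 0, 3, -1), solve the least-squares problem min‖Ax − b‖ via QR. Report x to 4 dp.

x = (0.9700, 0.1766, -0.7419)

e_1 = c_1/‖c_1‖ = (-1, -3, 3, -3)/5.2915 = (-0.1890, -0.5669, 0.5669, -0.5669).
r_{12} = e_1·c_2 = -4.3466.
u_2 = c_2 + 4.3466·e_1 = (1.1786, 1.5357, 3.4643, 1.5357).
‖u_2‖ = 4.2552, so e_2 = (0.2770, 0.3609, 0.8141, 0.3609).
r_{13} = e_1·c_3 = 3.5907; r_{23} = e_2·c_3 = -2.9124.
u_3 = c_3 − 3.5907·e_1 + 2.9124·e_2 = (-2.5148, -0.9132, 0.3353, 2.0868).
‖u_3‖ = 3.4096, so e_3 = (-0.7376, -0.2678, 0.0983, 0.6120).
Qᵀb = (1.7008, 2.9124, -2.5297).
Back-substitute: x_3 = -2.5297/3.4096 = -0.7419.
x_2 = (2.9124 + 2.9124·(-0.7419))/4.2552 = 0.1766.
x_1 = (1.7008 + 4.3466·0.1766 − 3.5907·(-0.7419))/5.2915 = 0.9700.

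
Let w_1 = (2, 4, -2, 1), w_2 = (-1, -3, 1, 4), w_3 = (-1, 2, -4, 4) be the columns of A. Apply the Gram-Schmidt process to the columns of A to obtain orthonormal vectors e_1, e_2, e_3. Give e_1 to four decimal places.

e_1 = (0.4000, 0.8000, -0.4000, 0.2000)

e_1 = w_1/‖w_1‖ = (2, 4, -2, 1)/5.0000 = (0.4000, 0.8000, -0.4000, 0.2000).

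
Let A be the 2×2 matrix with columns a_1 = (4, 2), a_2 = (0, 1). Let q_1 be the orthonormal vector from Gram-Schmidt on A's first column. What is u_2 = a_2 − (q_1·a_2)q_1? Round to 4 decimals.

a_1 = (4, 2); ‖a_1‖ = 4.4721, so q_1 = (0.8944, 0.4472).
q_1·a_2 = 0.8944·0 + 0.4472·1 = 0.4472.
u_2 = a_2 − 0.4472·q_1 = (-0.4000, 0.8000).

u_2 = (-0.4000, 0.8000)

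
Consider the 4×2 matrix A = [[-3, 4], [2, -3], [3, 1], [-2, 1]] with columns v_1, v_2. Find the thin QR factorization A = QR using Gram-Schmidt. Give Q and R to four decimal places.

q_1 = v_1/‖v_1‖ = (-3, 2, 3, -2)/5.0990 = (-0.5883, 0.3922, 0.5883, -0.3922).
r_{12} = q_1·v_2 = -3.3340.
u_2 = v_2 + 3.3340·q_1 = (2.0385, -1.6923, 2.9615, -0.3077).
‖u_2‖ = 3.9856, so q_2 = (0.5115, -0.4246, 0.7431, -0.0772).

Q = [[-0.5883, 0.5115], [0.3922, -0.4246], [0.5883, 0.7431], [-0.3922, -0.0772]], R = [[5.0990, -3.3340], [0.0000, 3.9856]]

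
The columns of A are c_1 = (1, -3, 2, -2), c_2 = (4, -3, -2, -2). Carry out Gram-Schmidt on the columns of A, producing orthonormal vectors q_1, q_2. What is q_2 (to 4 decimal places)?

q_2 = (0.6746, -0.1715, -0.7089, -0.1143)

q_1 = c_1/‖c_1‖ = (1, -3, 2, -2)/4.2426 = (0.2357, -0.7071, 0.4714, -0.4714).
r_{12} = q_1·c_2 = 3.0641.
u_2 = c_2 − 3.0641·q_1 = (3.2778, -0.8333, -3.4444, -0.5556).
‖u_2‖ = 4.8591, so q_2 = (0.6746, -0.1715, -0.7089, -0.1143).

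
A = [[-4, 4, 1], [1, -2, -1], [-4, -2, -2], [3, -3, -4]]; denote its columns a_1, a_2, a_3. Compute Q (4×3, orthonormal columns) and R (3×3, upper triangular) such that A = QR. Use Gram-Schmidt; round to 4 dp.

a_1 = (-4, 1, -4, 3); ‖a_1‖ = 6.4807, so e_1 = (-0.6172, 0.1543, -0.6172, 0.4629).
e_1·a_2 = (-0.6172)·4 + 0.1543·(-2) + (-0.6172)·(-2) + 0.4629·(-3) = -2.9318.
u_2 = a_2 + 2.9318·e_1 = (2.1905, -1.5476, -3.8095, -1.6429).
‖u_2‖ = 4.9401, so e_2 = (0.4434, -0.3133, -0.7711, -0.3326).
e_1·a_3 = (-0.6172)·1 + 0.1543·(-1) + (-0.6172)·(-2) + 0.4629·(-4) = -1.3887; e_2·a_3 = 0.4434·1 + (-0.3133)·(-1) + (-0.7711)·(-2) + (-0.3326)·(-4) = 3.6292.
u_3 = a_3 + 1.3887·e_1 − 3.6292·e_2 = (-1.4663, 0.3512, -0.0585, -2.1502).
‖u_3‖ = 2.6269, so e_3 = (-0.5582, 0.1337, -0.0223, -0.8186).

Q = [[-0.6172, 0.4434, -0.5582], [0.1543, -0.3133, 0.1337], [-0.6172, -0.7711, -0.0223], [0.4629, -0.3326, -0.8186]], R = [[6.4807, -2.9318, -1.3887], [0.0000, 4.9401, 3.6292], [0.0000, 0.0000, 2.6269]]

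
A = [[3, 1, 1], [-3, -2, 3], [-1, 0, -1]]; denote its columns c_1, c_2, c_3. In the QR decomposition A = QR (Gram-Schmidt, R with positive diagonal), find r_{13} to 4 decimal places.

r_{13} = -1.1471

q_1 = c_1/‖c_1‖ = (3, -3, -1)/4.3589 = (0.6882, -0.6882, -0.2294).
r_{13} = q_1·c_3 = -1.1471.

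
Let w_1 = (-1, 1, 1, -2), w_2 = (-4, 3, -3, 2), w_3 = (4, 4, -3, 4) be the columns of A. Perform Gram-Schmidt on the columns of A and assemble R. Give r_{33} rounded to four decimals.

w_1 = (-1, 1, 1, -2); ‖w_1‖ = 2.6458, so e_1 = (-0.3780, 0.3780, 0.3780, -0.7559).
e_1·w_2 = (-0.3780)·(-4) + 0.3780·3 + 0.3780·(-3) + (-0.7559)·2 = 0.0000.
u_2 = w_2 + 0.0000·e_1 = (-4.0000, 3.0000, -3.0000, 2.0000).
‖u_2‖ = 6.1644, so e_2 = (-0.6489, 0.4867, -0.4867, 0.3244).
e_1·w_3 = (-0.3780)·4 + 0.3780·4 + 0.3780·(-3) + (-0.7559)·4 = -4.1576; e_2·w_3 = (-0.6489)·4 + 0.4867·4 + (-0.4867)·(-3) + 0.3244·4 = 2.1089.
u_3 = w_3 + 4.1576·e_1 − 2.1089·e_2 = (3.7970, 4.5451, -0.4023, 0.1729).
r_{33} = ‖u_3‖ = 5.9386.

r_{33} = 5.9386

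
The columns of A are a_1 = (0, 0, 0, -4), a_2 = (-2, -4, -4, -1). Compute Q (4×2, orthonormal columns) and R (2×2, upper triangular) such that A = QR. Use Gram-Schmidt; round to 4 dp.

Q = [[0.0000, -0.3333], [0.0000, -0.6667], [0.0000, -0.6667], [-1.0000, 0.0000]], R = [[4.0000, 1.0000], [0.0000, 6.0000]]

a_1 = (0, 0, 0, -4); ‖a_1‖ = 4.0000, so e_1 = (0.0000, 0.0000, 0.0000, -1.0000).
e_1·a_2 = 0.0000·(-2) + 0.0000·(-4) + 0.0000·(-4) + (-1.0000)·(-1) = 1.0000.
u_2 = a_2 − 1.0000·e_1 = (-2.0000, -4.0000, -4.0000, 0.0000).
‖u_2‖ = 6.0000, so e_2 = (-0.3333, -0.6667, -0.6667, 0.0000).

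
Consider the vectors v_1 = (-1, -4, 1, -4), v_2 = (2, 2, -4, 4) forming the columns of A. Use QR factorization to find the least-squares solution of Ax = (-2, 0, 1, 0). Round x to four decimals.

v_1 = (-1, -4, 1, -4); ‖v_1‖ = 5.8310, so e_1 = (-0.1715, -0.6860, 0.1715, -0.6860).
e_1·v_2 = (-0.1715)·2 + (-0.6860)·2 + 0.1715·(-4) + (-0.6860)·4 = -5.1450.
u_2 = v_2 + 5.1450·e_1 = (1.1176, -1.5294, -3.1176, 0.4706).
‖u_2‖ = 3.6782, so e_2 = (0.3039, -0.4158, -0.8476, 0.1279).
Qᵀb = (0.5145, -1.4553).
Back-substitute: x_2 = -1.4553/3.6782 = -0.3957.
x_1 = (0.5145 + 5.1450·(-0.3957))/5.8310 = -0.2609.

x = (-0.2609, -0.3957)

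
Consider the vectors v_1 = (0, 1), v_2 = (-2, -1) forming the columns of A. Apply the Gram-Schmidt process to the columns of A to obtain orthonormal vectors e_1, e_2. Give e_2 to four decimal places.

v_1 = (0, 1); ‖v_1‖ = 1.0000, so e_1 = (0.0000, 1.0000).
e_1·v_2 = 0.0000·(-2) + 1.0000·(-1) = -1.0000.
u_2 = v_2 + 1.0000·e_1 = (-2.0000, 0.0000).
‖u_2‖ = 2.0000, so e_2 = (-1.0000, 0.0000).

e_2 = (-1.0000, 0.0000)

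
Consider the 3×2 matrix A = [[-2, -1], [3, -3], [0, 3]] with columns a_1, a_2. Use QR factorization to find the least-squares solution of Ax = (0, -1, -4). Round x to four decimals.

x = (-0.6061, -0.6970)

a_1 = (-2, 3, 0); ‖a_1‖ = 3.6056, so e_1 = (-0.5547, 0.8321, 0.0000).
e_1·a_2 = (-0.5547)·(-1) + 0.8321·(-3) + 0.0000·3 = -1.9415.
u_2 = a_2 + 1.9415·e_1 = (-2.0769, -1.3846, 3.0000).
‖u_2‖ = 3.9027, so e_2 = (-0.5322, -0.3548, 0.7687).
Qᵀb = (-0.8321, -2.7200).
Back-substitute: x_2 = -2.7200/3.9027 = -0.6970.
x_1 = (-0.8321 + 1.9415·(-0.6970))/3.6056 = -0.6061.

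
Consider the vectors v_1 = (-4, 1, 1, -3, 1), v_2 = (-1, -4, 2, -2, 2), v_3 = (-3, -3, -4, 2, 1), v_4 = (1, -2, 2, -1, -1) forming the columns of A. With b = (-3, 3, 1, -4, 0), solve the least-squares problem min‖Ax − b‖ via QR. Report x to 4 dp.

x = (1.1432, -0.3730, -0.2312, 0.1400)

v_1 = (-4, 1, 1, -3, 1); ‖v_1‖ = 5.2915, so q_1 = (-0.7559, 0.1890, 0.1890, -0.5669, 0.1890).
q_1·v_2 = (-0.7559)·(-1) + 0.1890·(-4) + 0.1890·2 + (-0.5669)·(-2) + 0.1890·2 = 1.8898.
u_2 = v_2 − 1.8898·q_1 = (0.4286, -4.3571, 1.6429, -0.9286, 1.6429).
‖u_2‖ = 5.0427, so q_2 = (0.0850, -0.8641, 0.3258, -0.1841, 0.3258).
q_1·v_3 = (-0.7559)·(-3) + 0.1890·(-3) + 0.1890·(-4) + (-0.5669)·2 + 0.1890·1 = 0.0000; q_2·v_3 = 0.0850·(-3) + (-0.8641)·(-3) + 0.3258·(-4) + (-0.1841)·2 + 0.3258·1 = 0.9915.
u_3 = v_3 + 0.0000·q_1 − 0.9915·q_2 = (-3.0843, -2.1433, -4.3230, 2.1826, 0.6770).
‖u_3‖ = 6.1658, so q_3 = (-0.5002, -0.3476, -0.7011, 0.3540, 0.1098).
q_1·v_4 = (-0.7559)·1 + 0.1890·(-2) + 0.1890·2 + (-0.5669)·(-1) + 0.1890·(-1) = -0.3780; q_2·v_4 = 0.0850·1 + (-0.8641)·(-2) + 0.3258·2 + (-0.1841)·(-1) + 0.3258·(-1) = 2.3230; q_3·v_4 = (-0.5002)·1 + (-0.3476)·(-2) + (-0.7011)·2 + 0.3540·(-1) + 0.1098·(-1) = -1.6711.
u_4 = v_4 + 0.3780·q_1 − 2.3230·q_2 + 1.6711·q_3 = (-0.3190, -0.5022, 0.1430, -0.1950, -1.5019).
‖u_4‖ = 1.6335, so q_4 = (-0.1953, -0.3075, 0.0875, -0.1194, -0.9195).
Qᵀb = (5.2915, -1.7848, -1.6592, 0.2286).
Back-substitute: x_4 = 0.2286/1.6335 = 0.1400.
x_3 = (-1.6592 + 1.6711·0.1400)/6.1658 = -0.2312.
x_2 = (-1.7848 − 0.9915·(-0.2312) − 2.3230·0.1400)/5.0427 = -0.3730.
x_1 = (5.2915 − 1.8898·(-0.3730) + 0.0000·(-0.2312) + 0.3780·0.1400)/5.2915 = 1.1432.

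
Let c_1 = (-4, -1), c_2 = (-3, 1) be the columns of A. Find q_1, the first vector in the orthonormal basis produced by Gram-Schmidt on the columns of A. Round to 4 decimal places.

q_1 = c_1/‖c_1‖ = (-4, -1)/4.1231 = (-0.9701, -0.2425).

q_1 = (-0.9701, -0.2425)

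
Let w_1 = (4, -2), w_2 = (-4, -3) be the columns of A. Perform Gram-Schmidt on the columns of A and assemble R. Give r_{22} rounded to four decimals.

w_1 = (4, -2); ‖w_1‖ = 4.4721, so e_1 = (0.8944, -0.4472).
e_1·w_2 = 0.8944·(-4) + (-0.4472)·(-3) = -2.2361.
u_2 = w_2 + 2.2361·e_1 = (-2.0000, -4.0000).
r_{22} = ‖u_2‖ = 4.4721.

r_{22} = 4.4721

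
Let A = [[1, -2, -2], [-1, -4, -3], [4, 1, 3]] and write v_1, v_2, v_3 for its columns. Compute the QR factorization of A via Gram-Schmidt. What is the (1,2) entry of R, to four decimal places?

r_{12} = 1.4142

v_1 = (1, -1, 4); ‖v_1‖ = 4.2426, so q_1 = (0.2357, -0.2357, 0.9428).
r_{12} = q_1·v_2 = 1.4142.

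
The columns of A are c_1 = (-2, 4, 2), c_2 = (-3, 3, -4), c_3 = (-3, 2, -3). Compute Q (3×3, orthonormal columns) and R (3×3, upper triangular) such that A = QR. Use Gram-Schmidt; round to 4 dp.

q_1 = c_1/‖c_1‖ = (-2, 4, 2)/4.8990 = (-0.4082, 0.8165, 0.4082).
r_{12} = q_1·c_2 = 2.0412.
u_2 = c_2 − 2.0412·q_1 = (-2.1667, 1.3333, -4.8333).
‖u_2‖ = 5.4620, so q_2 = (-0.3967, 0.2441, -0.8849).
r_{13} = q_1·c_3 = 1.6330; r_{23} = q_2·c_3 = 4.3330.
u_3 = c_3 − 1.6330·q_1 − 4.3330·q_2 = (-0.6145, -0.3911, 0.1676).
‖u_3‖ = 0.7474, so q_3 = (-0.8222, -0.5232, 0.2242).

Q = [[-0.4082, -0.3967, -0.8222], [0.8165, 0.2441, -0.5232], [0.4082, -0.8849, 0.2242]], R = [[4.8990, 2.0412, 1.6330], [0.0000, 5.4620, 4.3330], [0.0000, 0.0000, 0.7474]]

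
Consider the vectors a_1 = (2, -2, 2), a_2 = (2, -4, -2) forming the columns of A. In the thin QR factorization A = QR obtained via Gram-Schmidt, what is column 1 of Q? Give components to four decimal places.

a_1 = (2, -2, 2); ‖a_1‖ = 3.4641, so q_1 = (0.5774, -0.5774, 0.5774).

q_1 = (0.5774, -0.5774, 0.5774)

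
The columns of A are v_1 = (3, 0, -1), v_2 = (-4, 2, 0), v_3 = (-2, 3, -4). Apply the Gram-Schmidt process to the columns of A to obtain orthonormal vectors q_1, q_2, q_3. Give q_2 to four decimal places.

q_1 = v_1/‖v_1‖ = (3, 0, -1)/3.1623 = (0.9487, 0.0000, -0.3162).
r_{12} = q_1·v_2 = -3.7947.
u_2 = v_2 + 3.7947·q_1 = (-0.4000, 2.0000, -1.2000).
‖u_2‖ = 2.3664, so q_2 = (-0.1690, 0.8452, -0.5071).

q_2 = (-0.1690, 0.8452, -0.5071)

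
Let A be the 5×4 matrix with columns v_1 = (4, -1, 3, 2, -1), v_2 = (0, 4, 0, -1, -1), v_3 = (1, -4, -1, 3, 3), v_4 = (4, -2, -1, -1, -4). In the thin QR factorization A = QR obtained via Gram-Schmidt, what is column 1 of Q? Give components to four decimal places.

e_1 = (0.7184, -0.1796, 0.5388, 0.3592, -0.1796)

e_1 = v_1/‖v_1‖ = (4, -1, 3, 2, -1)/5.5678 = (0.7184, -0.1796, 0.5388, 0.3592, -0.1796).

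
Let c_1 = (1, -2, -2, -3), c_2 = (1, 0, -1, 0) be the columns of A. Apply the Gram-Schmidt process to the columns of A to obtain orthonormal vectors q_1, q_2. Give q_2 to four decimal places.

q_2 = (0.6804, 0.2722, -0.5443, 0.4082)

c_1 = (1, -2, -2, -3); ‖c_1‖ = 4.2426, so q_1 = (0.2357, -0.4714, -0.4714, -0.7071).
q_1·c_2 = 0.2357·1 + (-0.4714)·0 + (-0.4714)·(-1) + (-0.7071)·0 = 0.7071.
u_2 = c_2 − 0.7071·q_1 = (0.8333, 0.3333, -0.6667, 0.5000).
‖u_2‖ = 1.2247, so q_2 = (0.6804, 0.2722, -0.5443, 0.4082).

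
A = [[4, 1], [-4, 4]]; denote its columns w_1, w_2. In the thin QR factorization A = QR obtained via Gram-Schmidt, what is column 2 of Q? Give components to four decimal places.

e_2 = (0.7071, 0.7071)

e_1 = w_1/‖w_1‖ = (4, -4)/5.6569 = (0.7071, -0.7071).
r_{12} = e_1·w_2 = -2.1213.
u_2 = w_2 + 2.1213·e_1 = (2.5000, 2.5000).
‖u_2‖ = 3.5355, so e_2 = (0.7071, 0.7071).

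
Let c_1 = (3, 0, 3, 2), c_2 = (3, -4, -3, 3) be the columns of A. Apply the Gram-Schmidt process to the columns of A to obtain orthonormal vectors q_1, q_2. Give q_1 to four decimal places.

q_1 = (0.6396, 0.0000, 0.6396, 0.4264)

c_1 = (3, 0, 3, 2); ‖c_1‖ = 4.6904, so q_1 = (0.6396, 0.0000, 0.6396, 0.4264).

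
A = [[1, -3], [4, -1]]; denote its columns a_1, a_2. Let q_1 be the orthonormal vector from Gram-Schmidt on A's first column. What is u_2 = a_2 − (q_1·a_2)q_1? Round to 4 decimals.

a_1 = (1, 4); ‖a_1‖ = 4.1231, so q_1 = (0.2425, 0.9701).
q_1·a_2 = 0.2425·(-3) + 0.9701·(-1) = -1.6977.
u_2 = a_2 + 1.6977·q_1 = (-2.5882, 0.6471).

u_2 = (-2.5882, 0.6471)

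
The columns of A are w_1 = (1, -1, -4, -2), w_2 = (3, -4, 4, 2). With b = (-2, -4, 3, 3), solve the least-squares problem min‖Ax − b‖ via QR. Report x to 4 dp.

w_1 = (1, -1, -4, -2); ‖w_1‖ = 4.6904, so q_1 = (0.2132, -0.2132, -0.8528, -0.4264).
q_1·w_2 = 0.2132·3 + (-0.2132)·(-4) + (-0.8528)·4 + (-0.4264)·2 = -2.7716.
u_2 = w_2 + 2.7716·q_1 = (3.5909, -4.5909, 1.6364, 0.8182).
‖u_2‖ = 6.1089, so q_2 = (0.5878, -0.7515, 0.2679, 0.1339).
Qᵀb = (-3.4112, 3.0358).
Back-substitute: x_2 = 3.0358/6.1089 = 0.4970.
x_1 = (-3.4112 + 2.7716·0.4970)/4.6904 = -0.4336.

x = (-0.4336, 0.4970)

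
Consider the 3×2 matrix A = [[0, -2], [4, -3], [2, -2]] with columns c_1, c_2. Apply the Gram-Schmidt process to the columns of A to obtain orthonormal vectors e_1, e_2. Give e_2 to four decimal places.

c_1 = (0, 4, 2); ‖c_1‖ = 4.4721, so e_1 = (0.0000, 0.8944, 0.4472).
e_1·c_2 = 0.0000·(-2) + 0.8944·(-3) + 0.4472·(-2) = -3.5777.
u_2 = c_2 + 3.5777·e_1 = (-2.0000, 0.2000, -0.4000).
‖u_2‖ = 2.0494, so e_2 = (-0.9759, 0.0976, -0.1952).

e_2 = (-0.9759, 0.0976, -0.1952)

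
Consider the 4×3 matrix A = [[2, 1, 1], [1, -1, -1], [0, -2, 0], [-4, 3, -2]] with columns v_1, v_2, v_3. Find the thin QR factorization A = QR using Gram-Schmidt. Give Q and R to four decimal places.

e_1 = v_1/‖v_1‖ = (2, 1, 0, -4)/4.5826 = (0.4364, 0.2182, 0.0000, -0.8729).
r_{12} = e_1·v_2 = -2.4004.
u_2 = v_2 + 2.4004·e_1 = (2.0476, -0.4762, -2.0000, 0.9048).
‖u_2‖ = 3.0394, so e_2 = (0.6737, -0.1567, -0.6580, 0.2977).
r_{13} = e_1·v_3 = 1.9640; r_{23} = e_2·v_3 = 0.2350.
u_3 = v_3 − 1.9640·e_1 − 0.2350·e_2 = (-0.0155, -1.3918, 0.1546, -0.3557).
‖u_3‖ = 1.4449, so e_3 = (-0.0107, -0.9632, 0.1070, -0.2462).

Q = [[0.4364, 0.6737, -0.0107], [0.2182, -0.1567, -0.9632], [0.0000, -0.6580, 0.1070], [-0.8729, 0.2977, -0.2462]], R = [[4.5826, -2.4004, 1.9640], [0.0000, 3.0394, 0.2350], [0.0000, 0.0000, 1.4449]]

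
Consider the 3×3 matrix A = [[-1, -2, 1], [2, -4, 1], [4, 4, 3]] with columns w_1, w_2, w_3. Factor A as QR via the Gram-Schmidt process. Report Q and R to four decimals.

Q = [[-0.2182, -0.2726, 0.9370], [0.4364, -0.8861, -0.1562], [0.8729, 0.3749, 0.3123]], R = [[4.5826, 2.1822, 2.8368], [0.0000, 5.5891, -0.0341], [0.0000, 0.0000, 1.7179]]

w_1 = (-1, 2, 4); ‖w_1‖ = 4.5826, so q_1 = (-0.2182, 0.4364, 0.8729).
q_1·w_2 = (-0.2182)·(-2) + 0.4364·(-4) + 0.8729·4 = 2.1822.
u_2 = w_2 − 2.1822·q_1 = (-1.5238, -4.9524, 2.0952).
‖u_2‖ = 5.5891, so q_2 = (-0.2726, -0.8861, 0.3749).
q_1·w_3 = (-0.2182)·1 + 0.4364·1 + 0.8729·3 = 2.8368; q_2·w_3 = (-0.2726)·1 + (-0.8861)·1 + 0.3749·3 = -0.0341.
u_3 = w_3 − 2.8368·q_1 + 0.0341·q_2 = (1.6098, -0.2683, 0.5366).
‖u_3‖ = 1.7179, so q_3 = (0.9370, -0.1562, 0.3123).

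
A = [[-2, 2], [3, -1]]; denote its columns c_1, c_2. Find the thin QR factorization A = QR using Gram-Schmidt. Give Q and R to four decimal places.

e_1 = c_1/‖c_1‖ = (-2, 3)/3.6056 = (-0.5547, 0.8321).
r_{12} = e_1·c_2 = -1.9415.
u_2 = c_2 + 1.9415·e_1 = (0.9231, 0.6154).
‖u_2‖ = 1.1094, so e_2 = (0.8321, 0.5547).

Q = [[-0.5547, 0.8321], [0.8321, 0.5547]], R = [[3.6056, -1.9415], [0.0000, 1.1094]]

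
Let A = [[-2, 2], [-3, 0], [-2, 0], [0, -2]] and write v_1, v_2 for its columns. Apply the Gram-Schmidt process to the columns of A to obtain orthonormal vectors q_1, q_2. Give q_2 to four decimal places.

q_2 = (0.5756, -0.2657, -0.1771, -0.7528)

v_1 = (-2, -3, -2, 0); ‖v_1‖ = 4.1231, so q_1 = (-0.4851, -0.7276, -0.4851, 0.0000).
q_1·v_2 = (-0.4851)·2 + (-0.7276)·0 + (-0.4851)·0 + 0.0000·(-2) = -0.9701.
u_2 = v_2 + 0.9701·q_1 = (1.5294, -0.7059, -0.4706, -2.0000).
‖u_2‖ = 2.6568, so q_2 = (0.5756, -0.2657, -0.1771, -0.7528).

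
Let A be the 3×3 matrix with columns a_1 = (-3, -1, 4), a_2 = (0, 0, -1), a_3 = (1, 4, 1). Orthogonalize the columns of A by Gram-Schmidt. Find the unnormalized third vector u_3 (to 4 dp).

q_1 = a_1/‖a_1‖ = (-3, -1, 4)/5.0990 = (-0.5883, -0.1961, 0.7845).
r_{12} = q_1·a_2 = -0.7845.
u_2 = a_2 + 0.7845·q_1 = (-0.4615, -0.1538, -0.3846).
‖u_2‖ = 0.6202, so q_2 = (-0.7442, -0.2481, -0.6202).
r_{13} = q_1·a_3 = -0.5883; r_{23} = q_2·a_3 = -2.3567.
u_3 = a_3 + 0.5883·q_1 + 2.3567·q_2 = (-1.1000, 3.3000, 0.0000).

u_3 = (-1.1000, 3.3000, 0.0000)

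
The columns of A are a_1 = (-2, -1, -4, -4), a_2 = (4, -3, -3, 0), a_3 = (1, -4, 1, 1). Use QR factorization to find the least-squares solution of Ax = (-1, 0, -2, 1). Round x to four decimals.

x = (0.1285, 0.0774, -0.1176)

a_1 = (-2, -1, -4, -4); ‖a_1‖ = 6.0828, so q_1 = (-0.3288, -0.1644, -0.6576, -0.6576).
q_1·a_2 = (-0.3288)·4 + (-0.1644)·(-3) + (-0.6576)·(-3) + (-0.6576)·0 = 1.1508.
u_2 = a_2 − 1.1508·q_1 = (4.3784, -2.8108, -2.2432, 0.7568).
‖u_2‖ = 5.7163, so q_2 = (0.7660, -0.4917, -0.3924, 0.1324).
q_1·a_3 = (-0.3288)·1 + (-0.1644)·(-4) + (-0.6576)·1 + (-0.6576)·1 = -0.9864; q_2·a_3 = 0.7660·1 + (-0.4917)·(-4) + (-0.3924)·1 + 0.1324·1 = 2.4728.
u_3 = a_3 + 0.9864·q_1 − 2.4728·q_2 = (-1.2184, -2.9462, 1.3218, 0.0240).
‖u_3‖ = 3.4514, so q_3 = (-0.3530, -0.8536, 0.3830, 0.0069).
Qᵀb = (0.9864, 0.1513, -0.4060).
Back-substitute: x_3 = -0.4060/3.4514 = -0.1176.
x_2 = (0.1513 − 2.4728·(-0.1176))/5.7163 = 0.0774.
x_1 = (0.9864 − 1.1508·0.0774 + 0.9864·(-0.1176))/6.0828 = 0.1285.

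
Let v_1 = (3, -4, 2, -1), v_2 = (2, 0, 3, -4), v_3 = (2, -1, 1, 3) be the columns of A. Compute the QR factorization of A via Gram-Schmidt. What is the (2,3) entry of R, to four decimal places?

r_{23} = -2.1662

v_1 = (3, -4, 2, -1); ‖v_1‖ = 5.4772, so e_1 = (0.5477, -0.7303, 0.3651, -0.1826).
e_1·v_2 = 0.5477·2 + (-0.7303)·0 + 0.3651·3 + (-0.1826)·(-4) = 2.9212.
u_2 = v_2 − 2.9212·e_1 = (0.4000, 2.1333, 1.9333, -3.4667).
‖u_2‖ = 4.5240, so e_2 = (0.0884, 0.4716, 0.4273, -0.7663).
r_{23} = e_2·v_3 = -2.1662.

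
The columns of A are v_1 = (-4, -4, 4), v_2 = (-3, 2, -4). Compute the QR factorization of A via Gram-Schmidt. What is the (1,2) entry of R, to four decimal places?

v_1 = (-4, -4, 4); ‖v_1‖ = 6.9282, so q_1 = (-0.5774, -0.5774, 0.5774).
r_{12} = q_1·v_2 = -1.7321.

r_{12} = -1.7321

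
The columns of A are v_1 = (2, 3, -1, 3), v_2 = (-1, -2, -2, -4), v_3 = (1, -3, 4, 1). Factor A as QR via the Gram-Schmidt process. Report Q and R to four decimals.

e_1 = v_1/‖v_1‖ = (2, 3, -1, 3)/4.7958 = (0.4170, 0.6255, -0.2085, 0.6255).
r_{12} = e_1·v_2 = -3.7533.
u_2 = v_2 + 3.7533·e_1 = (0.5652, 0.3478, -2.7826, -1.6522).
‖u_2‖ = 3.3035, so e_2 = (0.1711, 0.1053, -0.8423, -0.5001).
r_{13} = e_1·v_3 = -1.6681; r_{23} = e_2·v_3 = -4.0142.
u_3 = v_3 + 1.6681·e_1 + 4.0142·e_2 = (2.3825, -1.5339, 0.2709, 0.0359).
‖u_3‖ = 2.8467, so e_3 = (0.8369, -0.5388, 0.0952, 0.0126).

Q = [[0.4170, 0.1711, 0.8369], [0.6255, 0.1053, -0.5388], [-0.2085, -0.8423, 0.0952], [0.6255, -0.5001, 0.0126]], R = [[4.7958, -3.7533, -1.6681], [0.0000, 3.3035, -4.0142], [0.0000, 0.0000, 2.8467]]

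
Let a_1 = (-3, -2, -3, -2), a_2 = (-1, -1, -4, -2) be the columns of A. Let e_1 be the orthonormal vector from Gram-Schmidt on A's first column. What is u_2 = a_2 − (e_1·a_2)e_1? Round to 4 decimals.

a_1 = (-3, -2, -3, -2); ‖a_1‖ = 5.0990, so e_1 = (-0.5883, -0.3922, -0.5883, -0.3922).
e_1·a_2 = (-0.5883)·(-1) + (-0.3922)·(-1) + (-0.5883)·(-4) + (-0.3922)·(-2) = 4.1184.
u_2 = a_2 − 4.1184·e_1 = (1.4231, 0.6154, -1.5769, -0.3846).

u_2 = (1.4231, 0.6154, -1.5769, -0.3846)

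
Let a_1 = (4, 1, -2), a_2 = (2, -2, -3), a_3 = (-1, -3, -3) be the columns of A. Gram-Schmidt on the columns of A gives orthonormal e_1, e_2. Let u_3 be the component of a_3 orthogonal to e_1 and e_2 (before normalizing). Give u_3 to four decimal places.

a_1 = (4, 1, -2); ‖a_1‖ = 4.5826, so e_1 = (0.8729, 0.2182, -0.4364).
e_1·a_2 = 0.8729·2 + 0.2182·(-2) + (-0.4364)·(-3) = 2.6186.
u_2 = a_2 − 2.6186·e_1 = (-0.2857, -2.5714, -1.8571).
‖u_2‖ = 3.1848, so e_2 = (-0.0897, -0.8074, -0.5831).
e_1·a_3 = 0.8729·(-1) + 0.2182·(-3) + (-0.4364)·(-3) = -0.2182; e_2·a_3 = (-0.0897)·(-1) + (-0.8074)·(-3) + (-0.5831)·(-3) = 4.2613.
u_3 = a_3 + 0.2182·e_1 − 4.2613·e_2 = (-0.4272, 0.4883, -0.6103).

u_3 = (-0.4272, 0.4883, -0.6103)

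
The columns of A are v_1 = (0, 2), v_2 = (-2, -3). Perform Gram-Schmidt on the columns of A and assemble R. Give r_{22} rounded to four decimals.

r_{22} = 2.0000

v_1 = (0, 2); ‖v_1‖ = 2.0000, so q_1 = (0.0000, 1.0000).
q_1·v_2 = 0.0000·(-2) + 1.0000·(-3) = -3.0000.
u_2 = v_2 + 3.0000·q_1 = (-2.0000, 0.0000).
r_{22} = ‖u_2‖ = 2.0000.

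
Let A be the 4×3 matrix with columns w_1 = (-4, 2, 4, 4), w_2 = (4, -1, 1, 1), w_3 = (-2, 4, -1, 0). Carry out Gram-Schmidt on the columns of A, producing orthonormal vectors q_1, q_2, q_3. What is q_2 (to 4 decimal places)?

q_2 = (0.7818, -0.1489, 0.4281, 0.4281)

q_1 = w_1/‖w_1‖ = (-4, 2, 4, 4)/7.2111 = (-0.5547, 0.2774, 0.5547, 0.5547).
r_{12} = q_1·w_2 = -1.3868.
u_2 = w_2 + 1.3868·q_1 = (3.2308, -0.6154, 1.7692, 1.7692).
‖u_2‖ = 4.1324, so q_2 = (0.7818, -0.1489, 0.4281, 0.4281).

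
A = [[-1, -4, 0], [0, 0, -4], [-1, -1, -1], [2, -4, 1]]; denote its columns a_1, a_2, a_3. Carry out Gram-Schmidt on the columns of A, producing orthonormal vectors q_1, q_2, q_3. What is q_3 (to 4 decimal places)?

q_3 = (0.0705, -0.9869, -0.1410, -0.0352)

a_1 = (-1, 0, -1, 2); ‖a_1‖ = 2.4495, so q_1 = (-0.4082, 0.0000, -0.4082, 0.8165).
q_1·a_2 = (-0.4082)·(-4) + 0.0000·0 + (-0.4082)·(-1) + 0.8165·(-4) = -1.2247.
u_2 = a_2 + 1.2247·q_1 = (-4.5000, 0.0000, -1.5000, -3.0000).
‖u_2‖ = 5.6125, so q_2 = (-0.8018, 0.0000, -0.2673, -0.5345).
q_1·a_3 = (-0.4082)·0 + 0.0000·(-4) + (-0.4082)·(-1) + 0.8165·1 = 1.2247; q_2·a_3 = (-0.8018)·0 + 0.0000·(-4) + (-0.2673)·(-1) + (-0.5345)·1 = -0.2673.
u_3 = a_3 − 1.2247·q_1 + 0.2673·q_2 = (0.2857, -4.0000, -0.5714, -0.1429).
‖u_3‖ = 4.0532, so q_3 = (0.0705, -0.9869, -0.1410, -0.0352).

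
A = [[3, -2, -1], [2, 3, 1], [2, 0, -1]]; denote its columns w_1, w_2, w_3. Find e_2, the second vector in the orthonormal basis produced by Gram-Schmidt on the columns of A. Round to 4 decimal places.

e_2 = (-0.5547, 0.8321, 0.0000)

w_1 = (3, 2, 2); ‖w_1‖ = 4.1231, so e_1 = (0.7276, 0.4851, 0.4851).
e_1·w_2 = 0.7276·(-2) + 0.4851·3 + 0.4851·0 = 0.0000.
u_2 = w_2 + 0.0000·e_1 = (-2.0000, 3.0000, 0.0000).
‖u_2‖ = 3.6056, so e_2 = (-0.5547, 0.8321, 0.0000).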